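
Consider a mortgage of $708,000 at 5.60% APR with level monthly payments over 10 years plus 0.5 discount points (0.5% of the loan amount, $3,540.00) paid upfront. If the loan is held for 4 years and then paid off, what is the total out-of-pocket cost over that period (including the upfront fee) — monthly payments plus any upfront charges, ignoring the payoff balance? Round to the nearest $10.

At 5.60% the monthly rate is 0.0046667, so the payment is 708,000 × 0.0046667 / (1 − 1.0046667^−120) = $7,718.79.
Total outlay = 48 × $7,718.79 + $3,540.00 = $374,041.92.

$374,040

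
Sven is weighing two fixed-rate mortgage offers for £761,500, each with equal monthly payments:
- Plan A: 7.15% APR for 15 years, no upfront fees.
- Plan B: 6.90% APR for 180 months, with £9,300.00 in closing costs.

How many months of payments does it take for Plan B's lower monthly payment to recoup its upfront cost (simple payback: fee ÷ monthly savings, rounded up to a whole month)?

Plan A: at 7.15% the monthly rate is 0.0059583, so the payment is 761,500 × 0.0059583 / (1 − 1.0059583^−180) = £6,908.60.
Plan B: monthly rate = 6.9%/12 = 0.0057500; payment = 761,500 × 0.0057500 / (1 − (1+0.0057500)^−180) = £6,802.07.
Monthly savings = £6,908.60 − £6,802.07 = £106.53.
Break-even = £9,300.00 / £106.53 = 87.30 → 88 months.

88 months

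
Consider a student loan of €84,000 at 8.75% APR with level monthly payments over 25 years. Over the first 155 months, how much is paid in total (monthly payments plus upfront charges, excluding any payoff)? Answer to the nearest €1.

Monthly rate = 8.75%/12 = 0.0072917; payment = 84,000 × 0.0072917 / (1 − (1+0.0072917)^−300) = €690.60.
Total outlay = 155 × €690.60 = €107,043.00.

€107,043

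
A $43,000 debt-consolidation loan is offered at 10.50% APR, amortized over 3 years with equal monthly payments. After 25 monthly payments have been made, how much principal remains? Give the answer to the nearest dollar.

$14,596

With monthly rate i = 10.5%/12 = 0.0087500, the balance after k of n payments is P · [(1+i)^n − (1+i)^k] / [(1+i)^n − 1].
(1+0.0087500)^36 = 1.36838315 and (1+0.0087500)^25 = 1.24333653, so the balance is 43,000 × (1.36838315 − 1.24333653) / (1.36838315 − 1) = $14,596.23.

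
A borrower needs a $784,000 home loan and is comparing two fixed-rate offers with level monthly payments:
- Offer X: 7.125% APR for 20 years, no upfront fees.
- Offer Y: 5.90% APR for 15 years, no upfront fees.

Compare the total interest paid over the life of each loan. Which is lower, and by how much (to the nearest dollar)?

Offer Y by $289,714

Offer X: monthly rate = 7.125%/12 = 0.0059375; payment = 784,000 × 0.0059375 / (1 − (1+0.0059375)^−240) = $6,137.31.
Total interest on Offer X = 240 × $6,137.31 − $784,000 = $688,954.40.
Offer Y: monthly rate = 5.9%/12 = 0.0049167; payment = 784,000 × 0.0049167 / (1 − (1+0.0049167)^−180) = $6,573.56.
Total interest on Offer Y = 180 × $6,573.56 − $784,000 = $399,240.80.
Offer Y is lower by $289,713.60.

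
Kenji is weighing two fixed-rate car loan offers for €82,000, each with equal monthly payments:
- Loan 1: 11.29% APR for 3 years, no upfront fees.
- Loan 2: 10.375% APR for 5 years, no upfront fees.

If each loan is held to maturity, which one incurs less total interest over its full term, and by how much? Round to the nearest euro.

Loan 1 by €8,395

Loan 1: monthly rate = 11.29%/12 = 0.0094083; payment = 82,000 × 0.0094083 / (1 − (1+0.0094083)^−36) = €2,695.85.
Total interest on Loan 1 = 36 × €2,695.85 − €82,000 = €15,050.60.
Loan 2: monthly rate = 10.375%/12 = 0.0086458; payment = 82,000 × 0.0086458 / (1 − (1+0.0086458)^−60) = €1,757.43.
Total interest on Loan 2 = 60 × €1,757.43 − €82,000 = €23,445.80.
Loan 1 is lower by €8,395.20.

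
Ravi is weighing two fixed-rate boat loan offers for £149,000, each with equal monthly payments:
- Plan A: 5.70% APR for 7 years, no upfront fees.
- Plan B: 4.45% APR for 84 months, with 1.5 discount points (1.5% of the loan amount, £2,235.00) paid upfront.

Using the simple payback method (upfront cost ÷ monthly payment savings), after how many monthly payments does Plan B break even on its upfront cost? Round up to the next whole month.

Plan A: monthly rate = 5.7%/12 = 0.0047500; payment = 149,000 × 0.0047500 / (1 − (1+0.0047500)^−84) = £2,155.31.
Plan B: at 4.45% the monthly rate is 0.0037083, so the payment is 149,000 × 0.0037083 / (1 − 1.0037083^−84) = £2,067.66.
Monthly savings = £2,155.31 − £2,067.66 = £87.65.
Break-even = £2,235.00 / £87.65 = 25.50 → 26 months.

26 months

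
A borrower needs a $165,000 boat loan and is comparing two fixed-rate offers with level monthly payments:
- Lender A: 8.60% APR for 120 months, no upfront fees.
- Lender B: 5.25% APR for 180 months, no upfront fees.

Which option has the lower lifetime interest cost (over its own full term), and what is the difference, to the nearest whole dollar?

Lender A: at 8.60% the monthly rate is 0.0071667, so the payment is 165,000 × 0.0071667 / (1 − 1.0071667^−120) = $2,054.60.
Total interest on Lender A = 120 × $2,054.60 − $165,000 = $81,552.00.
Lender B: monthly rate = 5.25%/12 = 0.0043750; payment = 165,000 × 0.0043750 / (1 − (1+0.0043750)^−180) = $1,326.40.
Total interest on Lender B = 180 × $1,326.40 − $165,000 = $73,752.00.
Lender B is lower by $7,800.00.

Lender B by $7,800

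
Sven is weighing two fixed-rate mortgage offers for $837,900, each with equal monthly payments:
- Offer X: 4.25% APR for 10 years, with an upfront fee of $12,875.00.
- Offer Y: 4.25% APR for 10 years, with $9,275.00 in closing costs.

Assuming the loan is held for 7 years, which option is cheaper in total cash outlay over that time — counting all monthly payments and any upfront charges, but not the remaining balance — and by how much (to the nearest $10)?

Offer X: at 4.25% the monthly rate is 0.0035417, so the payment is 837,900 × 0.0035417 / (1 − 1.0035417^−120) = $8,583.24.
Offer Y: monthly rate = 4.25%/12 = 0.0035417; payment = 837,900 × 0.0035417 / (1 − (1+0.0035417)^−120) = $8,583.24.
Over 84 months: Offer X costs 84 × $8,583.24 + $12,875.00 = $733,867.16; Offer Y costs 84 × $8,583.24 + $9,275.00 = $730,267.16.
Offer Y is cheaper by $733,867.16 − $730,267.16 = $3,600.00.

Offer Y by $3,600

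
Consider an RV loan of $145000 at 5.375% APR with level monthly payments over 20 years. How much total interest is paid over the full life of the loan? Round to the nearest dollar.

At 5.375% the monthly rate is 0.0044792, so the payment is 145,000 × 0.0044792 / (1 − 1.0044792^−240) = $987.23.
Total paid = 240 × $987.23 = $236,935.20; interest = $236,935.20 − $145,000 = $91,935.20.

$91,935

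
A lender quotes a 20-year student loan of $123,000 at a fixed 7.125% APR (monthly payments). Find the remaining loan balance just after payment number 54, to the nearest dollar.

With monthly rate i = 7.125%/12 = 0.0059375, the balance after k of n payments is P · [(1+i)^n − (1+i)^k] / [(1+i)^n − 1].
(1+0.0059375)^240 = 4.14037433 and (1+0.0059375)^54 = 1.37668288, so the balance is 123,000 × (4.14037433 − 1.37668288) / (4.14037433 − 1) = $108,246.35.

$108,246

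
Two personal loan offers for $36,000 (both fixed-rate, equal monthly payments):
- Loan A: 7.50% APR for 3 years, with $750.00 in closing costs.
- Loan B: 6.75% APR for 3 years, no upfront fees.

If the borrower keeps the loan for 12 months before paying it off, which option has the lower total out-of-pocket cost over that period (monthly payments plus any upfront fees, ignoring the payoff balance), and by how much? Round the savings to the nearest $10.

Loan B by $900

Loan A: at 7.50% the monthly rate is 0.0062500, so the payment is 36,000 × 0.0062500 / (1 − 1.0062500^−36) = $1,119.82.
Loan B: monthly rate = 6.75%/12 = 0.0056250; payment = 36,000 × 0.0056250 / (1 − (1+0.0056250)^−36) = $1,107.47.
Over 12 months: Loan A costs 12 × $1,119.82 + $750.00 = $14,187.84; Loan B costs 12 × $1,107.47 = $13,289.64.
Loan B is cheaper by $14,187.84 − $13,289.64 = $898.20.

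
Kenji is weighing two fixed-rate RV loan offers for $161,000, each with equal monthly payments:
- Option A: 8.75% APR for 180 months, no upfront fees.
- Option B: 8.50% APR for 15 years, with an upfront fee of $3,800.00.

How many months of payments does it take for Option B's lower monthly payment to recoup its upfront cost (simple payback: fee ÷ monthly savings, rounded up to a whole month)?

161 months

Option A: monthly rate = 8.75%/12 = 0.0072917; payment = 161,000 × 0.0072917 / (1 − (1+0.0072917)^−180) = $1,609.11.
Option B: at 8.50% the monthly rate is 0.0070833, so the payment is 161,000 × 0.0070833 / (1 − 1.0070833^−180) = $1,585.43.
Monthly savings = $1,609.11 − $1,585.43 = $23.68.
Break-even = $3,800.00 / $23.68 = 160.47 → 161 months.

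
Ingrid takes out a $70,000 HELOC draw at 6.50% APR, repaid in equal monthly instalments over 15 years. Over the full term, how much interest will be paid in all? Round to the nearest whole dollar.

Monthly rate = 6.5%/12 = 0.0054167; payment = 70,000 × 0.0054167 / (1 − (1+0.0054167)^−180) = $609.78.
Total paid = 180 × $609.78 = $109,760.40; interest = $109,760.40 − $70,000 = $39,760.40.

$39,760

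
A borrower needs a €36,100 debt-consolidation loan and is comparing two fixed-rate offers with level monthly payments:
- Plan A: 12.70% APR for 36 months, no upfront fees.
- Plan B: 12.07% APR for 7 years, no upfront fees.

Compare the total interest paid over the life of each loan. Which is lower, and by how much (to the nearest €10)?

Plan A: at 12.70% the monthly rate is 0.0105833, so the payment is 36,100 × 0.0105833 / (1 − 1.0105833^−36) = €1,211.14.
Total interest on Plan A = 36 × €1,211.14 − €36,100 = €7,501.04.
Plan B: monthly rate = 12.07%/12 = 0.0100583; payment = 36,100 × 0.0100583 / (1 − (1+0.0100583)^−84) = €638.62.
Total interest on Plan B = 84 × €638.62 − €36,100 = €17,544.08.
Plan A is lower by €10,043.04.

Plan A by €10,040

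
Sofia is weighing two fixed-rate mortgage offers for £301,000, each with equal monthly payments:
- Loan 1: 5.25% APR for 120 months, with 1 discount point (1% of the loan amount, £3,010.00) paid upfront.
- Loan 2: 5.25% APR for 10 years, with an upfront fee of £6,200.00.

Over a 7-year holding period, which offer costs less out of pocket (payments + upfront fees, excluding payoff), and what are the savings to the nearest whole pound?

Loan 1 by £3,190

Loan 1: monthly rate = 5.25%/12 = 0.0043750; payment = 301,000 × 0.0043750 / (1 − (1+0.0043750)^−120) = £3,229.48.
Loan 2: monthly rate = 5.25%/12 = 0.0043750; payment = 301,000 × 0.0043750 / (1 − (1+0.0043750)^−120) = £3,229.48.
Over 84 months: Loan 1 costs 84 × £3,229.48 + £3,010.00 = £274,286.32; Loan 2 costs 84 × £3,229.48 + £6,200.00 = £277,476.32.
Loan 1 is cheaper by £277,476.32 − £274,286.32 = £3,190.00.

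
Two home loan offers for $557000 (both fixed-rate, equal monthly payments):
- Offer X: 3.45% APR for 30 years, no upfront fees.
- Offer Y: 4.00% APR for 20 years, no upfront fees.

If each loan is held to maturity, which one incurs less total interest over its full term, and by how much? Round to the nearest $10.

Offer X: monthly rate = 3.45%/12 = 0.0028750; payment = 557,000 × 0.0028750 / (1 − (1+0.0028750)^−360) = $2,485.66.
Total interest on Offer X = 360 × $2,485.66 − $557,000 = $337,837.60.
Offer Y: monthly rate = 4%/12 = 0.0033333; payment = 557,000 × 0.0033333 / (1 − (1+0.0033333)^−240) = $3,375.31.
Total interest on Offer Y = 240 × $3,375.31 − $557,000 = $253,074.40.
Offer Y is lower by $84,763.20.

Offer Y by $84,760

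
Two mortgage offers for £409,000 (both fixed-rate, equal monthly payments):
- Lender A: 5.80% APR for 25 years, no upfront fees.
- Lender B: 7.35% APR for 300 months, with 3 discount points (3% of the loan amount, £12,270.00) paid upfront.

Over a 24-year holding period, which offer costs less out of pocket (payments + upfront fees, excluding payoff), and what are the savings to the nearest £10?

Lender A by £126,680

Lender A: monthly rate = 5.8%/12 = 0.0048333; payment = 409,000 × 0.0048333 / (1 − (1+0.0048333)^−300) = £2,585.42.
Lender B: at 7.35% the monthly rate is 0.0061250, so the payment is 409,000 × 0.0061250 / (1 − 1.0061250^−300) = £2,982.68.
Over 288 months: Lender A costs 288 × £2,585.42 = £744,600.96; Lender B costs 288 × £2,982.68 + £12,270.00 = £871,281.84.
Lender A is cheaper by £871,281.84 − £744,600.96 = £126,680.88.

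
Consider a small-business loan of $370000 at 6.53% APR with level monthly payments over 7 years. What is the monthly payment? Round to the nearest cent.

At 6.53% the monthly rate is 0.0054417, so the payment is 370,000 × 0.0054417 / (1 − 1.0054417^−84) = $5,499.67.

$5,499.67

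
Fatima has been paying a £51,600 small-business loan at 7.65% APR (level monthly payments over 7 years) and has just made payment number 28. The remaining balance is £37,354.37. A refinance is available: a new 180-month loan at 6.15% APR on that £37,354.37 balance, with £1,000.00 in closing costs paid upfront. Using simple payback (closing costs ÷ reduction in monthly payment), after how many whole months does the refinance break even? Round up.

Current payment = 51,600 × 7.65%/12 / (1 − (1+0.0063750)^−84) = £795.28.
Refinanced payment = 37,354.37 × 0.0051250 / (1 − (1+0.0051250)^−180) = £318.25.
Monthly savings = £795.28 − £318.25 = £477.03.
Break-even = £1,000.00 / £477.03 = 2.10 → 3 months.

3 months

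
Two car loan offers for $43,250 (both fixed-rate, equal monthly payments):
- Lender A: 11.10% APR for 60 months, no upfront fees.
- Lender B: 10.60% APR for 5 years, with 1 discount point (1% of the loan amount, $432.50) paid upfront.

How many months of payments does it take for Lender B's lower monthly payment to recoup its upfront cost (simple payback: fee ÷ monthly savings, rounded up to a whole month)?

41 months

Lender A: monthly rate = 11.1%/12 = 0.0092500; payment = 43,250 × 0.0092500 / (1 − (1+0.0092500)^−60) = $942.52.
Lender B: monthly rate = 10.6%/12 = 0.0088333; payment = 43,250 × 0.0088333 / (1 − (1+0.0088333)^−60) = $931.76.
Monthly savings = $942.52 − $931.76 = $10.76.
Break-even = $432.50 / $10.76 = 40.20 → 41 months.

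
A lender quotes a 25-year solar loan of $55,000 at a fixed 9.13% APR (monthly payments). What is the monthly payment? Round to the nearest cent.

At 9.13% the monthly rate is 0.0076083, so the payment is 55,000 × 0.0076083 / (1 − 1.0076083^−300) = $466.46.

$466.46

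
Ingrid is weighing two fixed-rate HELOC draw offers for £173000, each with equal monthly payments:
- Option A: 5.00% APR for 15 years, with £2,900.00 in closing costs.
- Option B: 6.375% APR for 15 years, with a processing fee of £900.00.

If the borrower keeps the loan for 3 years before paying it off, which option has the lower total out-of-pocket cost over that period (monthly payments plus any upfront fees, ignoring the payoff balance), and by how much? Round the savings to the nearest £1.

Option A by £2,575

Option A: monthly rate = 5%/12 = 0.0041667; payment = 173,000 × 0.0041667 / (1 − (1+0.0041667)^−180) = £1,368.07.
Option B: at 6.375% the monthly rate is 0.0053125, so the payment is 173,000 × 0.0053125 / (1 − 1.0053125^−180) = £1,495.15.
Over 36 months: Option A costs 36 × £1,368.07 + £2,900.00 = £52,150.52; Option B costs 36 × £1,495.15 + £900.00 = £54,725.40.
Option A is cheaper by £54,725.40 − £52,150.52 = £2,574.88.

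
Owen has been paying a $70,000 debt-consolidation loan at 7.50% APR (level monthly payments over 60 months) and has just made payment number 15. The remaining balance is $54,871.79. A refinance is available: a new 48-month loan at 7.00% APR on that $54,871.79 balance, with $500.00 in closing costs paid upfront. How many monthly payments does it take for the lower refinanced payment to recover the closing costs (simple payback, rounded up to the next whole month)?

6 months

Current payment = 70,000 × 7.5%/12 / (1 − (1+0.0062500)^−60) = $1,402.66.
Refinanced payment = 54,871.79 × 0.0058333 / (1 − (1+0.0058333)^−48) = $1,313.97.
Monthly savings = $1,402.66 − $1,313.97 = $88.69.
Break-even = $500.00 / $88.69 = 5.64 → 6 months.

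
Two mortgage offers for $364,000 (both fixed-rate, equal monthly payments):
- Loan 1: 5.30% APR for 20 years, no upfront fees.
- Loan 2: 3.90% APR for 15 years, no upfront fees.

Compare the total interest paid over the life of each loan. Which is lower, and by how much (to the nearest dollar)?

Loan 1: at 5.30% the monthly rate is 0.0044167, so the payment is 364,000 × 0.0044167 / (1 − 1.0044167^−240) = $2,462.97.
Total interest on Loan 1 = 240 × $2,462.97 − $364,000 = $227,112.80.
Loan 2: monthly rate = 3.9%/12 = 0.0032500; payment = 364,000 × 0.0032500 / (1 − (1+0.0032500)^−180) = $2,674.26.
Total interest on Loan 2 = 180 × $2,674.26 − $364,000 = $117,366.80.
Loan 2 is lower by $109,746.00.

Loan 2 by $109,746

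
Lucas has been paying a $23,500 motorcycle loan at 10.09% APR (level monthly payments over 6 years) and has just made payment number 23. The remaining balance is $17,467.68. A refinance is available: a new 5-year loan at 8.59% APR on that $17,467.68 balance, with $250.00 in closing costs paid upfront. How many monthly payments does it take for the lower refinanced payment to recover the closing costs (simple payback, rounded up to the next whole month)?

4 months

Current payment = 23,500 × 10.09%/12 / (1 − (1+0.0084083)^−72) = $436.42.
Refinanced payment = 17,467.68 × 0.0071583 / (1 − (1+0.0071583)^−60) = $359.13.
Monthly savings = $436.42 − $359.13 = $77.29.
Break-even = $250.00 / $77.29 = 3.23 → 4 months.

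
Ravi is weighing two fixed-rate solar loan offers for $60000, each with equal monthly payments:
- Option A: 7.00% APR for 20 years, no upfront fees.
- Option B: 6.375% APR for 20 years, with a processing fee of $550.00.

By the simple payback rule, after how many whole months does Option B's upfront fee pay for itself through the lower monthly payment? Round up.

25 months

Option A: at 7.00% the monthly rate is 0.0058333, so the payment is 60,000 × 0.0058333 / (1 − 1.0058333^−240) = $465.18.
Option B: monthly rate = 6.375%/12 = 0.0053125; payment = 60,000 × 0.0053125 / (1 − (1+0.0053125)^−240) = $442.94.
Monthly savings = $465.18 − $442.94 = $22.24.
Break-even = $550.00 / $22.24 = 24.73 → 25 months.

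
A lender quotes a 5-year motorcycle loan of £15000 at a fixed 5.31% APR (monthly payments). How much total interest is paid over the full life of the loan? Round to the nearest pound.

At 5.31% the monthly rate is 0.0044250, so the payment is 15,000 × 0.0044250 / (1 − 1.0044250^−60) = £285.20.
Total paid = 60 × £285.20 = £17,112.00; interest = £17,112.00 − £15,000 = £2,112.00.

£2,112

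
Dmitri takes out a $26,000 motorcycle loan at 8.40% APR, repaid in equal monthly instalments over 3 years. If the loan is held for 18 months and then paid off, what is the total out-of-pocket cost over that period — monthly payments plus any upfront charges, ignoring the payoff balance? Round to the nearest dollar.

$14,752

Monthly rate = 8.4%/12 = 0.0070000; payment = 26,000 × 0.0070000 / (1 − (1+0.0070000)^−36) = $819.55.
Total outlay = 18 × $819.55 = $14,751.90.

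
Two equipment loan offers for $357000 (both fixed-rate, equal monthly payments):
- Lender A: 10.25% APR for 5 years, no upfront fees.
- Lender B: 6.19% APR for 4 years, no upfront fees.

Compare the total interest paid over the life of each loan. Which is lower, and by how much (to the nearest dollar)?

Lender B by $53,817

Lender A: monthly rate = 10.25%/12 = 0.0085417; payment = 357,000 × 0.0085417 / (1 − (1+0.0085417)^−60) = $7,629.18.
Total interest on Lender A = 60 × $7,629.18 − $357,000 = $100,750.80.
Lender B: at 6.19% the monthly rate is 0.0051583, so the payment is 357,000 × 0.0051583 / (1 − 1.0051583^−48) = $8,415.29.
Total interest on Lender B = 48 × $8,415.29 − $357,000 = $46,933.92.
Lender B is lower by $53,816.88.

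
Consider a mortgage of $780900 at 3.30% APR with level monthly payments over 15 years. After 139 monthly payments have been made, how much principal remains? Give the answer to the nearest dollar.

$213,213

With monthly rate i = 3.3%/12 = 0.0027500, the balance after k of n payments is P · [(1+i)^n − (1+i)^k] / [(1+i)^n − 1].
(1+0.0027500)^180 = 1.63938410 and (1+0.0027500)^139 = 1.46480975, so the balance is 780,900 × (1.63938410 − 1.46480975) / (1.63938410 − 1) = $213,213.17.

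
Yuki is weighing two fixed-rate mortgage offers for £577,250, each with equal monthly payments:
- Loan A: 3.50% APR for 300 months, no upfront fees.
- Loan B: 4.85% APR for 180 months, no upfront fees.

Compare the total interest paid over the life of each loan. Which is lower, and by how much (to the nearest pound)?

Loan B by £53,377

Loan A: monthly rate = 3.5%/12 = 0.0029167; payment = 577,250 × 0.0029167 / (1 − (1+0.0029167)^−300) = £2,889.85.
Total interest on Loan A = 300 × £2,889.85 − £577,250 = £289,705.00.
Loan B: at 4.85% the monthly rate is 0.0040417, so the payment is 577,250 × 0.0040417 / (1 − 1.0040417^−180) = £4,519.88.
Total interest on Loan B = 180 × £4,519.88 − £577,250 = £236,328.40.
Loan B is lower by £53,376.60.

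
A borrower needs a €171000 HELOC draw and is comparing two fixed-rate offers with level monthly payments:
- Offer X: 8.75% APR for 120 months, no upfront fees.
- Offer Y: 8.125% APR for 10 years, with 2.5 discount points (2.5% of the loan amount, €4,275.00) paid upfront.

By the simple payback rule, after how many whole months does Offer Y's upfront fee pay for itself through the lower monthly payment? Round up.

75 months

Offer X: at 8.75% the monthly rate is 0.0072917, so the payment is 171,000 × 0.0072917 / (1 − 1.0072917^−120) = €2,143.09.
Offer Y: at 8.125% the monthly rate is 0.0067708, so the payment is 171,000 × 0.0067708 / (1 − 1.0067708^−120) = €2,086.01.
Monthly savings = €2,143.09 − €2,086.01 = €57.08.
Break-even = €4,275.00 / €57.08 = 74.89 → 75 months.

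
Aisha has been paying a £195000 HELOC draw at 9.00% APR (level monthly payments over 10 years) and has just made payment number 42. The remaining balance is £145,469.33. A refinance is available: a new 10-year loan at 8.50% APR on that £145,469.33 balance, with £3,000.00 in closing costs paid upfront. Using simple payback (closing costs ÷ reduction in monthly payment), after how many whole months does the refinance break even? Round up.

5 months

Current payment = 195,000 × 9%/12 / (1 − (1+0.0075000)^−120) = £2,470.18.
Refinanced payment = 145,469.33 × 0.0070833 / (1 − (1+0.0070833)^−120) = £1,803.61.
Monthly savings = £2,470.18 − £1,803.61 = £666.57.
Break-even = £3,000.00 / £666.57 = 4.50 → 5 months.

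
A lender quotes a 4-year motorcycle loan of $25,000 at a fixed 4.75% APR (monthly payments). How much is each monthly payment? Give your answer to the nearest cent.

$572.91

Monthly rate = 4.75%/12 = 0.0039583; payment = 25,000 × 0.0039583 / (1 − (1+0.0039583)^−48) = $572.91.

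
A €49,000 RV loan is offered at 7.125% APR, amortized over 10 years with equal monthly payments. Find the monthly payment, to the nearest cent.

Monthly rate = 7.125%/12 = 0.0059375; payment = 49,000 × 0.0059375 / (1 − (1+0.0059375)^−120) = €572.09.

€572.09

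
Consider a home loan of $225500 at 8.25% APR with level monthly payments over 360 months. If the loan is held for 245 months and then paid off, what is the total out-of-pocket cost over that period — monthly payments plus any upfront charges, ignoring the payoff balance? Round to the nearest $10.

At 8.25% the monthly rate is 0.0068750, so the payment is 225,500 × 0.0068750 / (1 − 1.0068750^−360) = $1,694.11.
Total outlay = 245 × $1,694.11 = $415,056.95.

$415,060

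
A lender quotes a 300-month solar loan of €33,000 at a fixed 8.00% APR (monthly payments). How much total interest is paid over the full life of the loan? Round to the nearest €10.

€43,410

At 8.00% the monthly rate is 0.0066667, so the payment is 33,000 × 0.0066667 / (1 − 1.0066667^−300) = €254.70.
Total paid = 300 × €254.70 = €76,410.00; interest = €76,410.00 − €33,000 = €43,410.00.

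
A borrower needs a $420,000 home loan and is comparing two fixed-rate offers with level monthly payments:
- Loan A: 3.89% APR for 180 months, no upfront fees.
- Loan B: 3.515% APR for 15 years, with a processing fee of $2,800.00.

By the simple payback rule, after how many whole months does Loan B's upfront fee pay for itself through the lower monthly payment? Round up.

Loan A: at 3.89% the monthly rate is 0.0032417, so the payment is 420,000 × 0.0032417 / (1 − 1.0032417^−180) = $3,083.59.
Loan B: monthly rate = 3.515%/12 = 0.0029292; payment = 420,000 × 0.0029292 / (1 − (1+0.0029292)^−180) = $3,005.60.
Monthly savings = $3,083.59 − $3,005.60 = $77.99.
Break-even = $2,800.00 / $77.99 = 35.90 → 36 months.

36 months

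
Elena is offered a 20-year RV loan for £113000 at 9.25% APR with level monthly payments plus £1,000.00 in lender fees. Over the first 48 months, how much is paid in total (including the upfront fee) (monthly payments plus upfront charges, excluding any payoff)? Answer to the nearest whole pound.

At 9.25% the monthly rate is 0.0077083, so the payment is 113,000 × 0.0077083 / (1 − 1.0077083^−240) = £1,034.93.
Total outlay = 48 × £1,034.93 + £1,000.00 = £50,676.64.

£50,677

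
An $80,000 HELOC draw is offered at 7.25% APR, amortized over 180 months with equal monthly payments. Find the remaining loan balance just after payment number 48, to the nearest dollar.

$66,296

With monthly rate i = 7.25%/12 = 0.0060417, the balance after k of n payments is P · [(1+i)^n − (1+i)^k] / [(1+i)^n − 1].
(1+0.0060417)^180 = 2.95715606 and (1+0.0060417)^48 = 1.33526192, so the balance is 80,000 × (2.95715606 − 1.33526192) / (2.95715606 − 1) = $66,295.96.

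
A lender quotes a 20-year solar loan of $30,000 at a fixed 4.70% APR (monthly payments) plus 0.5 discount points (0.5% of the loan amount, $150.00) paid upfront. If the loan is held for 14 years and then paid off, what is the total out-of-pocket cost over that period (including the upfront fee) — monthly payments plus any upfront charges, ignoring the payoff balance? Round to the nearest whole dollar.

Monthly rate = 4.7%/12 = 0.0039167; payment = 30,000 × 0.0039167 / (1 − (1+0.0039167)^−240) = $193.05.
Total outlay = 168 × $193.05 + $150.00 = $32,582.40.

$32,582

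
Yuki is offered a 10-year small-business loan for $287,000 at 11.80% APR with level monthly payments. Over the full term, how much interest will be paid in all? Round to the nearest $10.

Monthly rate = 11.8%/12 = 0.0098333; payment = 287,000 × 0.0098333 / (1 − (1+0.0098333)^−120) = $4,084.50.
Total paid = 120 × $4,084.50 = $490,140.00; interest = $490,140.00 − $287,000 = $203,140.00.

$203,140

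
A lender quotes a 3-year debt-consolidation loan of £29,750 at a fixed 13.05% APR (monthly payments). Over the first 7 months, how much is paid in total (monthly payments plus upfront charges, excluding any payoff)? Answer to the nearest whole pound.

At 13.05% the monthly rate is 0.0108750, so the payment is 29,750 × 0.0108750 / (1 − 1.0108750^−36) = £1,003.11.
Total outlay = 7 × £1,003.11 = £7,021.77.

£7,022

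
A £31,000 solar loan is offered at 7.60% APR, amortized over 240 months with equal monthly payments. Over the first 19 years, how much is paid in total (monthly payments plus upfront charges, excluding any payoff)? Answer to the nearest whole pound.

£57,372

At 7.60% the monthly rate is 0.0063333, so the payment is 31,000 × 0.0063333 / (1 − 1.0063333^−240) = £251.63.
Total outlay = 228 × £251.63 = £57,371.64.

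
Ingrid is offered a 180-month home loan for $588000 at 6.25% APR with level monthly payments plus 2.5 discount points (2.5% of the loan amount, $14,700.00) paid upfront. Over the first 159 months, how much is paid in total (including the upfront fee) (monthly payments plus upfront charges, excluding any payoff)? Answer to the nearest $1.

At 6.25% the monthly rate is 0.0052083, so the payment is 588,000 × 0.0052083 / (1 − 1.0052083^−180) = $5,041.65.
Total outlay = 159 × $5,041.65 + $14,700.00 = $816,322.35.

$816,322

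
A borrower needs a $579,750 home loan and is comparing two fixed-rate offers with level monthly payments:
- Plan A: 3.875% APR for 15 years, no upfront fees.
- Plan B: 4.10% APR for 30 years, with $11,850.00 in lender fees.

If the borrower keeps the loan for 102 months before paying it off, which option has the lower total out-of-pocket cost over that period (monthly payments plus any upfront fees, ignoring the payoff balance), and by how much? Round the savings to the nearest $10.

Plan B by $136,130

Plan A: at 3.875% the monthly rate is 0.0032292, so the payment is 579,750 × 0.0032292 / (1 − 1.0032292^−180) = $4,252.12.
Plan B: monthly rate = 4.1%/12 = 0.0034167; payment = 579,750 × 0.0034167 / (1 − (1+0.0034167)^−360) = $2,801.34.
Over 102 months: Plan A costs 102 × $4,252.12 = $433,716.24; Plan B costs 102 × $2,801.34 + $11,850.00 = $297,586.68.
Plan B is cheaper by $433,716.24 − $297,586.68 = $136,129.56.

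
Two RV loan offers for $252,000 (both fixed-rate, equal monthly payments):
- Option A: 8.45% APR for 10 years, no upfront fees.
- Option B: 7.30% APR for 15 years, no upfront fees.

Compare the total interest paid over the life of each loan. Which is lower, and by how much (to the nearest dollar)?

Option A: at 8.45% the monthly rate is 0.0070417, so the payment is 252,000 × 0.0070417 / (1 − 1.0070417^−120) = $3,117.70.
Total interest on Option A = 120 × $3,117.70 − $252,000 = $122,124.00.
Option B: at 7.30% the monthly rate is 0.0060833, so the payment is 252,000 × 0.0060833 / (1 − 1.0060833^−180) = $2,307.52.
Total interest on Option B = 180 × $2,307.52 − $252,000 = $163,353.60.
Option A is lower by $41,229.60.

Option A by $41,230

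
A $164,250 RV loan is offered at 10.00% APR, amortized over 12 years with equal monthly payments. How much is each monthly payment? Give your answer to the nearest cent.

Monthly rate = 10%/12 = 0.0083333; payment = 164,250 × 0.0083333 / (1 − (1+0.0083333)^−144) = $1,962.92.

$1,962.92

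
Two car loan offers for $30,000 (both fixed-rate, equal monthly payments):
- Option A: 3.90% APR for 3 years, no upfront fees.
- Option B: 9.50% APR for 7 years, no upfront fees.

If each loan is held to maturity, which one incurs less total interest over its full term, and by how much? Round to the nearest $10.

Option A by $9,350

Option A: monthly rate = 3.9%/12 = 0.0032500; payment = 30,000 × 0.0032500 / (1 − (1+0.0032500)^−36) = $884.39.
Total interest on Option A = 36 × $884.39 − $30,000 = $1,838.04.
Option B: monthly rate = 9.5%/12 = 0.0079167; payment = 30,000 × 0.0079167 / (1 − (1+0.0079167)^−84) = $490.32.
Total interest on Option B = 84 × $490.32 − $30,000 = $11,186.88.
Option A is lower by $9,348.84.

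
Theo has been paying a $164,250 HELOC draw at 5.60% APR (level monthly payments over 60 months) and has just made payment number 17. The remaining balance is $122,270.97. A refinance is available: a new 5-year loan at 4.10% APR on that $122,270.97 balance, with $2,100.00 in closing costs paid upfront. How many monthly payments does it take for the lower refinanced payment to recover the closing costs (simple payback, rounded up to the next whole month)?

3 months

Current payment = 164,250 × 5.6%/12 / (1 − (1+0.0046667)^−60) = $3,144.95.
Refinanced payment = 122,270.97 × 0.0034167 / (1 − (1+0.0034167)^−60) = $2,257.33.
Monthly savings = $3,144.95 − $2,257.33 = $887.62.
Break-even = $2,100.00 / $887.62 = 2.37 → 3 months.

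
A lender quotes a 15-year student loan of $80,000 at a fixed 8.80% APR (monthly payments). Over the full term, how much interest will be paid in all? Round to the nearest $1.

Monthly rate = 8.8%/12 = 0.0073333; payment = 80,000 × 0.0073333 / (1 − (1+0.0073333)^−180) = $801.92.
Total paid = 180 × $801.92 = $144,345.60; interest = $144,345.60 − $80,000 = $64,345.60.

$64,346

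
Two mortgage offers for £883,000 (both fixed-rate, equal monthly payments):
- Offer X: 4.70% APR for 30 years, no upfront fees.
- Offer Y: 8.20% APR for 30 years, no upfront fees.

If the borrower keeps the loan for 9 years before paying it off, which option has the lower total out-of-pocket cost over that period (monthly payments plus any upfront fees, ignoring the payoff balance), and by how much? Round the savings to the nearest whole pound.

Offer X: at 4.70% the monthly rate is 0.0039167, so the payment is 883,000 × 0.0039167 / (1 − 1.0039167^−360) = £4,579.57.
Offer Y: monthly rate = 8.2%/12 = 0.0068333; payment = 883,000 × 0.0068333 / (1 − (1+0.0068333)^−360) = £6,602.67.
Over 108 months: Offer X costs 108 × £4,579.57 = £494,593.56; Offer Y costs 108 × £6,602.67 = £713,088.36.
Offer X is cheaper by £713,088.36 − £494,593.56 = £218,494.80.

Offer X by £218,495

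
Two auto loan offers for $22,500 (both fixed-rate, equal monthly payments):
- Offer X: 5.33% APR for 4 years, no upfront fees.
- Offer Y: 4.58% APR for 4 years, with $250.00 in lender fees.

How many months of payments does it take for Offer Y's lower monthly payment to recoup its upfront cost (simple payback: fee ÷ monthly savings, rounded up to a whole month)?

Offer X: monthly rate = 5.33%/12 = 0.0044417; payment = 22,500 × 0.0044417 / (1 − (1+0.0044417)^−48) = $521.53.
Offer Y: at 4.58% the monthly rate is 0.0038167, so the payment is 22,500 × 0.0038167 / (1 − 1.0038167^−48) = $513.89.
Monthly savings = $521.53 − $513.89 = $7.64.
Break-even = $250.00 / $7.64 = 32.72 → 33 months.

33 months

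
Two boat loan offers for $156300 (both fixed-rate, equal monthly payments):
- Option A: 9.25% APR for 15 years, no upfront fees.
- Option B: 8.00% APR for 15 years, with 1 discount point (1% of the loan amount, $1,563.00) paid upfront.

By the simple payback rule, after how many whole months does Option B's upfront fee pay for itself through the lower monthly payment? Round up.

Option A: monthly rate = 9.25%/12 = 0.0077083; payment = 156,300 × 0.0077083 / (1 − (1+0.0077083)^−180) = $1,608.63.
Option B: monthly rate = 8%/12 = 0.0066667; payment = 156,300 × 0.0066667 / (1 − (1+0.0066667)^−180) = $1,493.68.
Monthly savings = $1,608.63 − $1,493.68 = $114.95.
Break-even = $1,563.00 / $114.95 = 13.60 → 14 months.

14 months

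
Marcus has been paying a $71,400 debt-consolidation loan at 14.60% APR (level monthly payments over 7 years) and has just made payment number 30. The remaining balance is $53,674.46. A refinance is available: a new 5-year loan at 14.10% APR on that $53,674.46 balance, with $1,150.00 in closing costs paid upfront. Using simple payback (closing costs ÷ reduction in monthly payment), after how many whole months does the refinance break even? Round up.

11 months

Current payment = 71,400 × 14.6%/12 / (1 − (1+0.0121667)^−84) = $1,361.81.
Refinanced payment = 53,674.46 × 0.0117500 / (1 − (1+0.0117500)^−60) = $1,251.70.
Monthly savings = $1,361.81 − $1,251.70 = $110.11.
Break-even = $1,150.00 / $110.11 = 10.44 → 11 months.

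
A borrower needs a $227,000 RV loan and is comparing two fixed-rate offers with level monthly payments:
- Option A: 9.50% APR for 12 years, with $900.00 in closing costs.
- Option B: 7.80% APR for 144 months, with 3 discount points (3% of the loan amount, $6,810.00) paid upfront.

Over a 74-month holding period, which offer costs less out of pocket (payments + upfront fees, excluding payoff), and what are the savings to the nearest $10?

Option A: monthly rate = 9.5%/12 = 0.0079167; payment = 227,000 × 0.0079167 / (1 − (1+0.0079167)^−144) = $2,647.67.
Option B: monthly rate = 7.8%/12 = 0.0065000; payment = 227,000 × 0.0065000 / (1 − (1+0.0065000)^−144) = $2,432.34.
Over 74 months: Option A costs 74 × $2,647.67 + $900.00 = $196,827.58; Option B costs 74 × $2,432.34 + $6,810.00 = $186,803.16.
Option B is cheaper by $196,827.58 − $186,803.16 = $10,024.42.

Option B by $10,020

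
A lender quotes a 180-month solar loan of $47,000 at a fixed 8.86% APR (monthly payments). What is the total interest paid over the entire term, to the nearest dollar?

$38,104

Monthly rate = 8.86%/12 = 0.0073833; payment = 47,000 × 0.0073833 / (1 − (1+0.0073833)^−180) = $472.80.
Total paid = 180 × $472.80 = $85,104.00; interest = $85,104.00 − $47,000 = $38,104.00.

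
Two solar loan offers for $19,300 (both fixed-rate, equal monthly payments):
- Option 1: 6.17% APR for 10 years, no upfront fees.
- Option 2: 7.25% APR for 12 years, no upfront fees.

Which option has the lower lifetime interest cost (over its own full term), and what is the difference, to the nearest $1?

Option 1: monthly rate = 6.17%/12 = 0.0051417; payment = 19,300 × 0.0051417 / (1 − (1+0.0051417)^−120) = $215.92.
Total interest on Option 1 = 120 × $215.92 − $19,300 = $6,610.40.
Option 2: monthly rate = 7.25%/12 = 0.0060417; payment = 19,300 × 0.0060417 / (1 − (1+0.0060417)^−144) = $201.06.
Total interest on Option 2 = 144 × $201.06 − $19,300 = $9,652.64.
Option 1 is lower by $3,042.24.

Option 1 by $3,042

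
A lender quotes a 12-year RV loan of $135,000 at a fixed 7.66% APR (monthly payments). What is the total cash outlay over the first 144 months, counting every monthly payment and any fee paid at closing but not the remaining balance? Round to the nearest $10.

Monthly rate = 7.66%/12 = 0.0063833; payment = 135,000 × 0.0063833 / (1 − (1+0.0063833)^−144) = $1,436.26.
Total outlay = 144 × $1,436.26 = $206,821.44.

$206,820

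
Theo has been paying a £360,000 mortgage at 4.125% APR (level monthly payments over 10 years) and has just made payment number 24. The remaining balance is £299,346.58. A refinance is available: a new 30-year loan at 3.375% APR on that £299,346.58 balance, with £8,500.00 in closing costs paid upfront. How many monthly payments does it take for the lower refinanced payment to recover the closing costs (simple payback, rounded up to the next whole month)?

Current payment = 360,000 × 4.125%/12 / (1 − (1+0.0034375)^−120) = £3,666.25.
Refinanced payment = 299,346.58 × 0.0028125 / (1 − (1+0.0028125)^−360) = £1,323.40.
Monthly savings = £3,666.25 − £1,323.40 = £2,342.85.
Break-even = £8,500.00 / £2,342.85 = 3.63 → 4 months.

4 months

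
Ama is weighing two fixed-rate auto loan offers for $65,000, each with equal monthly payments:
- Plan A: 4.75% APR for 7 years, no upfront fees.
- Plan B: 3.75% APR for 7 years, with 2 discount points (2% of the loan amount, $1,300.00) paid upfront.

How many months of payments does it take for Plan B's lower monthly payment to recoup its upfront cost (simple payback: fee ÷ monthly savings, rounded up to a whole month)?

Plan A: monthly rate = 4.75%/12 = 0.0039583; payment = 65,000 × 0.0039583 / (1 − (1+0.0039583)^−84) = $911.09.
Plan B: at 3.75% the monthly rate is 0.0031250, so the payment is 65,000 × 0.0031250 / (1 − 1.0031250^−84) = $881.01.
Monthly savings = $911.09 − $881.01 = $30.08.
Break-even = $1,300.00 / $30.08 = 43.22 → 44 months.

44 months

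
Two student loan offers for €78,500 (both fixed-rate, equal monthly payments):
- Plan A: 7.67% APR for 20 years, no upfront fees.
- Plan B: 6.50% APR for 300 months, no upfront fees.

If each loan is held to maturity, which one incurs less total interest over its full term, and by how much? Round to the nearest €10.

Plan A by €5,270

Plan A: at 7.67% the monthly rate is 0.0063917, so the payment is 78,500 × 0.0063917 / (1 − 1.0063917^−240) = €640.58.
Total interest on Plan A = 240 × €640.58 − €78,500 = €75,239.20.
Plan B: at 6.50% the monthly rate is 0.0054167, so the payment is 78,500 × 0.0054167 / (1 − 1.0054167^−300) = €530.04.
Total interest on Plan B = 300 × €530.04 − €78,500 = €80,512.00.
Plan A is lower by €5,272.80.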